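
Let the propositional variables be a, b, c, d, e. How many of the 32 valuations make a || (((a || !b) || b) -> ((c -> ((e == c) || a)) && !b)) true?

Initial set: {(a || (((a || !b) || b) -> ((c -> ((e == c) || a)) && !b)))}.
(a || (((a || !b) || b) -> ((c -> ((e == c) || a)) && !b))): β-rule — branch into a  //  (((a || !b) || b) -> ((c -> ((e == c) || a)) && !b)).
  branch 1 (add a):
    ○ open, literals {a=T}.
  branch 2 (add (((a || !b) || b) -> ((c -> ((e == c) || a)) && !b))):
    (((a || !b) || b) -> ((c -> ((e == c) || a)) && !b)): β-rule — branch into !((a || !b) || b)  //  ((c -> ((e == c) || a)) && !b).
      branch 2.1 (add !((a || !b) || b)):
        !((a || !b) || b): α-rule — add !(a || !b), !b.
        !(a || !b): α-rule — add !a, !!b.
        × closes — contains both b and !b.
      branch 2.2 (add ((c -> ((e == c) || a)) && !b)):
        ((c -> ((e == c) || a)) && !b): α-rule — add (c -> ((e == c) || a)), !b.
        (c -> ((e == c) || a)): β-rule — branch into !c  //  ((e == c) || a).
          branch 2.2.1 (add !c):
            ○ open, literals {b=F, c=F}.
          branch 2.2.2 (add ((e == c) || a)):
            ((e == c) || a): β-rule — branch into (e == c)  //  a.
              branch 2.2.2.1 (add (e == c)):
                (e == c): β-rule — branch into e, c  //  !e, !c.
                  branch 2.2.2.1.1 (add e, c):
                    ○ open, literals {b=F, c=T, e=T}.
                  branch 2.2.2.1.2 (add !e, !c):
                    ○ open, literals {b=F, c=F, e=F}.
              branch 2.2.2.2 (add a):
                ○ open, literals {a=T, b=F}.
1 branch closed, 5 open.
Each open branch fixes some atoms; the unmentioned ones are free. Counting distinct full assignments: branch {a=T} (b, c, d, e) contributes 16 new; branch {b=F, c=F} (a, d, e) contributes 4 new; branch {b=F, c=T, e=T} (a, d) contributes 2 new; branch {b=F, c=F, e=F} (a, d) contributes 0 new; branch {a=T, b=F} (c, d, e) contributes 0 new. Total: 22.

22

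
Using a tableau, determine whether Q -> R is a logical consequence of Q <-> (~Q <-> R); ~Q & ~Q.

Yes

Initial set: {(Q <-> (~Q <-> R)); (~Q & ~Q); ~(Q -> R)}.
(~Q & ~Q): α-rule — add ~Q, ~Q.
~(Q -> R): α-rule — add Q, ~R.
× closes — contains both Q and ~Q.
All 1 branch closes.
Every branch closed, so the premises entail the conclusion.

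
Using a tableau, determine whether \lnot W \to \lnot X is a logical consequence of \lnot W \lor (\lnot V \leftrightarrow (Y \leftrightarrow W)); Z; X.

No

Initial set: {(\lnot W \lor (\lnot V \leftrightarrow (Y \leftrightarrow W))); Z; X; \lnot (\lnot W \to \lnot X)}.
\lnot (\lnot W \to \lnot X): α-rule — add \lnot W, \lnot \lnot X.
(\lnot W \lor (\lnot V \leftrightarrow (Y \leftrightarrow W))): β-rule — branch into \lnot W  //  (\lnot V \leftrightarrow (Y \leftrightarrow W)).
  branch 1 (add \lnot W):
    ○ open, literals {W=F, X=T, Z=T}.
  branch 2 (add (\lnot V \leftrightarrow (Y \leftrightarrow W))):
    (\lnot V \leftrightarrow (Y \leftrightarrow W)): β-rule — branch into \lnot V, (Y \leftrightarrow W)  //  \lnot \lnot V, \lnot (Y \leftrightarrow W).
      branch 2.1 (add \lnot V, (Y \leftrightarrow W)):
        (Y \leftrightarrow W): β-rule — branch into Y, W  //  \lnot Y, \lnot W.
          branch 2.1.1 (add Y, W):
            × closes — contains both W and \lnot W.
          branch 2.1.2 (add \lnot Y, \lnot W):
            ○ open, literals {V=F, W=F, X=T, Y=F, Z=T}.
      branch 2.2 (add \lnot \lnot V, \lnot (Y \leftrightarrow W)):
        \lnot (Y \leftrightarrow W): β-rule — branch into Y, \lnot W  //  \lnot Y, W.
          branch 2.2.1 (add Y, \lnot W):
            ○ open, literals {V=T, W=F, X=T, Y=T, Z=T}.
          branch 2.2.2 (add \lnot Y, W):
            × closes — contains both W and \lnot W.
2 branches closed, 3 open.
An open branch gives a countermodel: W=F, X=T, Z=T (unmentioned atoms arbitrary); the premises hold there but the conclusion fails.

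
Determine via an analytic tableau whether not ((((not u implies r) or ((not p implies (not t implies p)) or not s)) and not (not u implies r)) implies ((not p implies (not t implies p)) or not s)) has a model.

Unsatisfiable

Initial set: {not ((((not u implies r) or ((not p implies (not t implies p)) or not s)) and not (not u implies r)) implies ((not p implies (not t implies p)) or not s))}.
not ((((not u implies r) or ((not p implies (not t implies p)) or not s)) and not (not u implies r)) implies ((not p implies (not t implies p)) or not s)): α-rule — add (((not u implies r) or ((not p implies (not t implies p)) or not s)) and not (not u implies r)), not ((not p implies (not t implies p)) or not s).
(((not u implies r) or ((not p implies (not t implies p)) or not s)) and not (not u implies r)): α-rule — add ((not u implies r) or ((not p implies (not t implies p)) or not s)), not (not u implies r).
not ((not p implies (not t implies p)) or not s): α-rule — add not (not p implies (not t implies p)), not not s.
not (not u implies r): α-rule — add not u, not r.
not (not p implies (not t implies p)): α-rule — add not p, not (not t implies p).
not (not t implies p): α-rule — add not t, not p.
((not u implies r) or ((not p implies (not t implies p)) or not s)): β-rule — branch into (not u implies r)  //  ((not p implies (not t implies p)) or not s).
  branch 1 (add (not u implies r)):
    (not u implies r): β-rule — branch into not not u  //  r.
      branch 1.1 (add not not u):
        × closes — contains both u and not u.
      branch 1.2 (add r):
        × closes — contains both r and not r.
  branch 2 (add ((not p implies (not t implies p)) or not s)):
    ((not p implies (not t implies p)) or not s): β-rule — branch into (not p implies (not t implies p))  //  not s.
      branch 2.1 (add (not p implies (not t implies p))):
        (not p implies (not t implies p)): β-rule — branch into not not p  //  (not t implies p).
          branch 2.1.1 (add not not p):
            × closes — contains both p and not p.
          branch 2.1.2 (add (not t implies p)):
            (not t implies p): β-rule — branch into not not t  //  p.
              branch 2.1.2.1 (add not not t):
                × closes — contains both t and not t.
              branch 2.1.2.2 (add p):
                × closes — contains both p and not p.
      branch 2.2 (add not s):
        × closes — contains both s and not s.
All 6 branches close.
Every branch closed; the formula is unsatisfiable.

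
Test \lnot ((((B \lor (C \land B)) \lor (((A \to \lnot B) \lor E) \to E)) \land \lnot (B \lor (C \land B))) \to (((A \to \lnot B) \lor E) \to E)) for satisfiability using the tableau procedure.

Unsatisfiable

Initial set: {\lnot ((((B \lor (C \land B)) \lor (((A \to \lnot B) \lor E) \to E)) \land \lnot (B \lor (C \land B))) \to (((A \to \lnot B) \lor E) \to E))}.
\lnot ((((B \lor (C \land B)) \lor (((A \to \lnot B) \lor E) \to E)) \land \lnot (B \lor (C \land B))) \to (((A \to \lnot B) \lor E) \to E)): α-rule — add (((B \lor (C \land B)) \lor (((A \to \lnot B) \lor E) \to E)) \land \lnot (B \lor (C \land B))), \lnot (((A \to \lnot B) \lor E) \to E).
(((B \lor (C \land B)) \lor (((A \to \lnot B) \lor E) \to E)) \land \lnot (B \lor (C \land B))): α-rule — add ((B \lor (C \land B)) \lor (((A \to \lnot B) \lor E) \to E)), \lnot (B \lor (C \land B)).
\lnot (((A \to \lnot B) \lor E) \to E): α-rule — add ((A \to \lnot B) \lor E), \lnot E.
\lnot (B \lor (C \land B)): α-rule — add \lnot B, \lnot (C \land B).
((B \lor (C \land B)) \lor (((A \to \lnot B) \lor E) \to E)): β-rule — branch into (B \lor (C \land B))  //  (((A \to \lnot B) \lor E) \to E).
  branch 1 (add (B \lor (C \land B))):
    ((A \to \lnot B) \lor E): β-rule — branch into (A \to \lnot B)  //  E.
      branch 1.1 (add (A \to \lnot B)):
        \lnot (C \land B): β-rule — branch into \lnot C  //  \lnot B.
          branch 1.1.1 (add \lnot C):
            (B \lor (C \land B)): β-rule — branch into B  //  (C \land B).
              branch 1.1.1.1 (add B):
                × closes — contains both B and \lnot B.
              branch 1.1.1.2 (add (C \land B)):
                (C \land B): α-rule — add C, B.
                × closes — contains both C and \lnot C.
          branch 1.1.2 (add \lnot B):
            (B \lor (C \land B)): β-rule — branch into B  //  (C \land B).
              branch 1.1.2.1 (add B):
                × closes — contains both B and \lnot B.
              branch 1.1.2.2 (add (C \land B)):
                (C \land B): α-rule — add C, B.
                × closes — contains both B and \lnot B.
      branch 1.2 (add E):
        × closes — contains both E and \lnot E.
  branch 2 (add (((A \to \lnot B) \lor E) \to E)):
    ((A \to \lnot B) \lor E): β-rule — branch into (A \to \lnot B)  //  E.
      branch 2.1 (add (A \to \lnot B)):
        \lnot (C \land B): β-rule — branch into \lnot C  //  \lnot B.
          branch 2.1.1 (add \lnot C):
            (((A \to \lnot B) \lor E) \to E): β-rule — branch into \lnot ((A \to \lnot B) \lor E)  //  E.
              branch 2.1.1.1 (add \lnot ((A \to \lnot B) \lor E)):
                \lnot ((A \to \lnot B) \lor E): α-rule — add \lnot (A \to \lnot B), \lnot E.
                \lnot (A \to \lnot B): α-rule — add A, \lnot \lnot B.
                × closes — contains both B and \lnot B.
              branch 2.1.1.2 (add E):
                × closes — contains both E and \lnot E.
          branch 2.1.2 (add \lnot B):
            (((A \to \lnot B) \lor E) \to E): β-rule — branch into \lnot ((A \to \lnot B) \lor E)  //  E.
              branch 2.1.2.1 (add \lnot ((A \to \lnot B) \lor E)):
                \lnot ((A \to \lnot B) \lor E): α-rule — add \lnot (A \to \lnot B), \lnot E.
                \lnot (A \to \lnot B): α-rule — add A, \lnot \lnot B.
                × closes — contains both B and \lnot B.
              branch 2.1.2.2 (add E):
                × closes — contains both E and \lnot E.
      branch 2.2 (add E):
        × closes — contains both E and \lnot E.
All 10 branches close.
Every branch closed; the formula is unsatisfiable.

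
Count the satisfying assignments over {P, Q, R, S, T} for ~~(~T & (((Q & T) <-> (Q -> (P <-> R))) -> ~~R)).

Initial set: {T ~~(~T & (((Q & T) <-> (Q -> (P <-> R))) -> ~~R))}.
T ~~(~T & (((Q & T) <-> (Q -> (P <-> R))) -> ~~R)): drop double negation, giving T (~T & (((Q & T) <-> (Q -> (P <-> R))) -> ~~R)).
T (~T & (((Q & T) <-> (Q -> (P <-> R))) -> ~~R)): α-rule — add T ~T, T (((Q & T) <-> (Q -> (P <-> R))) -> ~~R).
T (((Q & T) <-> (Q -> (P <-> R))) -> ~~R): β-rule — branch into F ((Q & T) <-> (Q -> (P <-> R)))  //  T ~~R.
  branch 1 (add F ((Q & T) <-> (Q -> (P <-> R)))):
    F ((Q & T) <-> (Q -> (P <-> R))): β-rule — branch into T (Q & T), F (Q -> (P <-> R))  //  F (Q & T), T (Q -> (P <-> R)).
      branch 1.1 (add T (Q & T), F (Q -> (P <-> R))):
        T (Q & T): α-rule — add T Q, T T.
        × closes — contains both T and ~T.
      branch 1.2 (add F (Q & T), T (Q -> (P <-> R))):
        F (Q & T): β-rule — branch into F Q  //  F T.
          branch 1.2.1 (add F Q):
            T (Q -> (P <-> R)): β-rule — branch into F Q  //  T (P <-> R).
              branch 1.2.1.1 (add F Q):
                ○ open, literals {Q=0, T=0}.
              branch 1.2.1.2 (add T (P <-> R)):
                T (P <-> R): β-rule — branch into T P, T R  //  F P, F R.
                  branch 1.2.1.2.1 (add T P, T R):
                    ○ open, literals {P=1, Q=0, R=1, T=0}.
                  branch 1.2.1.2.2 (add F P, F R):
                    ○ open, literals {P=0, Q=0, R=0, T=0}.
          branch 1.2.2 (add F T):
            T (Q -> (P <-> R)): β-rule — branch into F Q  //  T (P <-> R).
              branch 1.2.2.1 (add F Q):
                ○ open, literals {Q=0, T=0}.
              branch 1.2.2.2 (add T (P <-> R)):
                T (P <-> R): β-rule — branch into T P, T R  //  F P, F R.
                  branch 1.2.2.2.1 (add T P, T R):
                    ○ open, literals {P=1, R=1, T=0}.
                  branch 1.2.2.2.2 (add F P, F R):
                    ○ open, literals {P=0, R=0, T=0}.
  branch 2 (add T ~~R):
    T ~~R: drop double negation, giving T R.
    ○ open, literals {R=1, T=0}.
1 branch closed, 7 open.
Each open branch fixes some atoms; the unmentioned ones are free. Counting distinct full assignments: branch {Q=0, T=0} (P, R, S) contributes 8 new; branch {P=1, Q=0, R=1, T=0} (S) contributes 0 new; branch {P=0, Q=0, R=0, T=0} (S) contributes 0 new; branch {Q=0, T=0} (P, R, S) contributes 0 new; branch {P=1, R=1, T=0} (Q, S) contributes 2 new; branch {P=0, R=0, T=0} (Q, S) contributes 2 new; branch {R=1, T=0} (P, Q, S) contributes 2 new. Total: 14.

14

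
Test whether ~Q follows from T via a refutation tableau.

No

Initial set: {T; ~~Q}.
○ open, literals {Q=1, T=1}.
0 branches closed, 1 open.
An open branch gives a countermodel: Q=1, T=1 (unmentioned atoms arbitrary); the premises hold there but the conclusion fails.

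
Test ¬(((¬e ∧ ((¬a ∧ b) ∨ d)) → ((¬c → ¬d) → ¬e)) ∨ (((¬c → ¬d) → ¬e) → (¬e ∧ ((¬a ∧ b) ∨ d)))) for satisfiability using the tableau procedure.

Unsatisfiable

Initial set: {¬(((¬e ∧ ((¬a ∧ b) ∨ d)) → ((¬c → ¬d) → ¬e)) ∨ (((¬c → ¬d) → ¬e) → (¬e ∧ ((¬a ∧ b) ∨ d))))}.
¬(((¬e ∧ ((¬a ∧ b) ∨ d)) → ((¬c → ¬d) → ¬e)) ∨ (((¬c → ¬d) → ¬e) → (¬e ∧ ((¬a ∧ b) ∨ d)))): α-rule — add ¬((¬e ∧ ((¬a ∧ b) ∨ d)) → ((¬c → ¬d) → ¬e)), ¬(((¬c → ¬d) → ¬e) → (¬e ∧ ((¬a ∧ b) ∨ d))).
¬((¬e ∧ ((¬a ∧ b) ∨ d)) → ((¬c → ¬d) → ¬e)): α-rule — add (¬e ∧ ((¬a ∧ b) ∨ d)), ¬((¬c → ¬d) → ¬e).
¬(((¬c → ¬d) → ¬e) → (¬e ∧ ((¬a ∧ b) ∨ d))): α-rule — add ((¬c → ¬d) → ¬e), ¬(¬e ∧ ((¬a ∧ b) ∨ d)).
(¬e ∧ ((¬a ∧ b) ∨ d)): α-rule — add ¬e, ((¬a ∧ b) ∨ d).
¬((¬c → ¬d) → ¬e): α-rule — add (¬c → ¬d), ¬¬e.
× closes — contains both e and ¬e.
All 1 branch closes.
Every branch closed; the formula is unsatisfiable.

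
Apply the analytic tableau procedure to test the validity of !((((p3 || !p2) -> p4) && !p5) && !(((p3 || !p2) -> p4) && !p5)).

Valid

Assume the negation and expand:
Initial set: {!!((((p3 || !p2) -> p4) && !p5) && !(((p3 || !p2) -> p4) && !p5))}.
!!((((p3 || !p2) -> p4) && !p5) && !(((p3 || !p2) -> p4) && !p5)): α-rule — add (((p3 || !p2) -> p4) && !p5), !(((p3 || !p2) -> p4) && !p5).
(((p3 || !p2) -> p4) && !p5): α-rule — add ((p3 || !p2) -> p4), !p5.
!(((p3 || !p2) -> p4) && !p5): β-rule — branch into !((p3 || !p2) -> p4)  //  !!p5.
  branch 1 (add !((p3 || !p2) -> p4)):
    !((p3 || !p2) -> p4): α-rule — add (p3 || !p2), !p4.
    ((p3 || !p2) -> p4): β-rule — branch into !(p3 || !p2)  //  p4.
      branch 1.1 (add !(p3 || !p2)):
        !(p3 || !p2): α-rule — add !p3, !!p2.
        (p3 || !p2): β-rule — branch into p3  //  !p2.
          branch 1.1.1 (add p3):
            × closes — contains both p3 and !p3.
          branch 1.1.2 (add !p2):
            × closes — contains both p2 and !p2.
      branch 1.2 (add p4):
        × closes — contains both p4 and !p4.
  branch 2 (add !!p5):
    × closes — contains both p5 and !p5.
All 4 branches close.
Every branch closed, so the negation is unsatisfiable and the formula is valid.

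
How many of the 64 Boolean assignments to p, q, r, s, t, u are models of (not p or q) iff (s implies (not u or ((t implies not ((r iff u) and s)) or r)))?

Initial set: {((not p or q) iff (s implies (not u or ((t implies not ((r iff u) and s)) or r))))}.
((not p or q) iff (s implies (not u or ((t implies not ((r iff u) and s)) or r)))): β-rule — branch into (not p or q), (s implies (not u or ((t implies not ((r iff u) and s)) or r)))  //  not (not p or q), not (s implies (not u or ((t implies not ((r iff u) and s)) or r))).
  branch 1 (add (not p or q), (s implies (not u or ((t implies not ((r iff u) and s)) or r)))):
    (not p or q): β-rule — branch into not p  //  q.
      branch 1.1 (add not p):
        (s implies (not u or ((t implies not ((r iff u) and s)) or r))): β-rule — branch into not s  //  (not u or ((t implies not ((r iff u) and s)) or r)).
          branch 1.1.1 (add not s):
            ○ open, literals {p=false, s=false}.
          branch 1.1.2 (add (not u or ((t implies not ((r iff u) and s)) or r))):
            (not u or ((t implies not ((r iff u) and s)) or r)): β-rule — branch into not u  //  ((t implies not ((r iff u) and s)) or r).
              branch 1.1.2.1 (add not u):
                ○ open, literals {p=false, u=false}.
              branch 1.1.2.2 (add ((t implies not ((r iff u) and s)) or r)):
                ((t implies not ((r iff u) and s)) or r): β-rule — branch into (t implies not ((r iff u) and s))  //  r.
                  branch 1.1.2.2.1 (add (t implies not ((r iff u) and s))):
                    (t implies not ((r iff u) and s)): β-rule — branch into not t  //  not ((r iff u) and s).
                      branch 1.1.2.2.1.1 (add not t):
                        ○ open, literals {p=false, t=false}.
                      branch 1.1.2.2.1.2 (add not ((r iff u) and s)):
                        not ((r iff u) and s): β-rule — branch into not (r iff u)  //  not s.
                          branch 1.1.2.2.1.2.1 (add not (r iff u)):
                            not (r iff u): β-rule — branch into r, not u  //  not r, u.
                              branch 1.1.2.2.1.2.1.1 (add r, not u):
                                ○ open, literals {p=false, r=true, u=false}.
                              branch 1.1.2.2.1.2.1.2 (add not r, u):
                                ○ open, literals {p=false, r=false, u=true}.
                          branch 1.1.2.2.1.2.2 (add not s):
                            ○ open, literals {p=false, s=false}.
                  branch 1.1.2.2.2 (add r):
                    ○ open, literals {p=false, r=true}.
      branch 1.2 (add q):
        (s implies (not u or ((t implies not ((r iff u) and s)) or r))): β-rule — branch into not s  //  (not u or ((t implies not ((r iff u) and s)) or r)).
          branch 1.2.1 (add not s):
            ○ open, literals {q=true, s=false}.
          branch 1.2.2 (add (not u or ((t implies not ((r iff u) and s)) or r))):
            (not u or ((t implies not ((r iff u) and s)) or r)): β-rule — branch into not u  //  ((t implies not ((r iff u) and s)) or r).
              branch 1.2.2.1 (add not u):
                ○ open, literals {q=true, u=false}.
              branch 1.2.2.2 (add ((t implies not ((r iff u) and s)) or r)):
                ((t implies not ((r iff u) and s)) or r): β-rule — branch into (t implies not ((r iff u) and s))  //  r.
                  branch 1.2.2.2.1 (add (t implies not ((r iff u) and s))):
                    (t implies not ((r iff u) and s)): β-rule — branch into not t  //  not ((r iff u) and s).
                      branch 1.2.2.2.1.1 (add not t):
                        ○ open, literals {q=true, t=false}.
                      branch 1.2.2.2.1.2 (add not ((r iff u) and s)):
                        not ((r iff u) and s): β-rule — branch into not (r iff u)  //  not s.
                          branch 1.2.2.2.1.2.1 (add not (r iff u)):
                            not (r iff u): β-rule — branch into r, not u  //  not r, u.
                              branch 1.2.2.2.1.2.1.1 (add r, not u):
                                ○ open, literals {q=true, r=true, u=false}.
                              branch 1.2.2.2.1.2.1.2 (add not r, u):
                                ○ open, literals {q=true, r=false, u=true}.
                          branch 1.2.2.2.1.2.2 (add not s):
                            ○ open, literals {q=true, s=false}.
                  branch 1.2.2.2.2 (add r):
                    ○ open, literals {q=true, r=true}.
  branch 2 (add not (not p or q), not (s implies (not u or ((t implies not ((r iff u) and s)) or r)))):
    not (not p or q): α-rule — add not not p, not q.
    not (s implies (not u or ((t implies not ((r iff u) and s)) or r))): α-rule — add s, not (not u or ((t implies not ((r iff u) and s)) or r)).
    not (not u or ((t implies not ((r iff u) and s)) or r)): α-rule — add not not u, not ((t implies not ((r iff u) and s)) or r).
    not ((t implies not ((r iff u) and s)) or r): α-rule — add not (t implies not ((r iff u) and s)), not r.
    not (t implies not ((r iff u) and s)): α-rule — add t, not not ((r iff u) and s).
    not not ((r iff u) and s): α-rule — add (r iff u), s.
    (r iff u): β-rule — branch into r, u  //  not r, not u.
      branch 2.1 (add r, u):
        × closes — contains both r and not r.
      branch 2.2 (add not r, not u):
        × closes — contains both u and not u.
2 branches closed, 14 open.
Each open branch fixes some atoms; the unmentioned ones are free. Counting distinct full assignments: branch {p=false, s=false} (q, r, t, u) contributes 16 new; branch {p=false, u=false} (q, r, s, t) contributes 8 new; branch {p=false, t=false} (q, r, s, u) contributes 4 new; branch {p=false, r=true, u=false} (q, s, t) contributes 0 new; branch {p=false, r=false, u=true} (q, s, t) contributes 2 new; branch {p=false, s=false} (q, r, t, u) contributes 0 new; branch {p=false, r=true} (q, s, t, u) contributes 2 new; branch {q=true, s=false} (p, r, t, u) contributes 8 new; branch {q=true, u=false} (p, r, s, t) contributes 4 new; branch {q=true, t=false} (p, r, s, u) contributes 2 new; branch {q=true, r=true, u=false} (p, s, t) contributes 0 new; branch {q=true, r=false, u=true} (p, s, t) contributes 1 new; branch {q=true, s=false} (p, r, t, u) contributes 0 new; branch {q=true, r=true} (p, s, t, u) contributes 1 new. Total: 48.

48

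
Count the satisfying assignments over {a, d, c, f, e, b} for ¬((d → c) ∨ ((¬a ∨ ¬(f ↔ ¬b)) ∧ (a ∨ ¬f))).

8

Initial set: {¬((d → c) ∨ ((¬a ∨ ¬(f ↔ ¬b)) ∧ (a ∨ ¬f)))}.
¬((d → c) ∨ ((¬a ∨ ¬(f ↔ ¬b)) ∧ (a ∨ ¬f))): α-rule — add ¬(d → c), ¬((¬a ∨ ¬(f ↔ ¬b)) ∧ (a ∨ ¬f)).
¬(d → c): α-rule — add d, ¬c.
¬((¬a ∨ ¬(f ↔ ¬b)) ∧ (a ∨ ¬f)): β-rule — branch into ¬(¬a ∨ ¬(f ↔ ¬b))  //  ¬(a ∨ ¬f).
  branch 1 (add ¬(¬a ∨ ¬(f ↔ ¬b))):
    ¬(¬a ∨ ¬(f ↔ ¬b)): α-rule — add ¬¬a, ¬¬(f ↔ ¬b).
    ¬¬(f ↔ ¬b): β-rule — branch into f, ¬b  //  ¬f, ¬¬b.
      branch 1.1 (add f, ¬b):
        ○ open, literals {a=1, b=0, c=0, d=1, f=1}.
      branch 1.2 (add ¬f, ¬¬b):
        ○ open, literals {a=1, b=1, c=0, d=1, f=0}.
  branch 2 (add ¬(a ∨ ¬f)):
    ¬(a ∨ ¬f): α-rule — add ¬a, ¬¬f.
    ○ open, literals {a=0, c=0, d=1, f=1}.
0 branches closed, 3 open.
Each open branch fixes some atoms; the unmentioned ones are free. Counting distinct full assignments: branch {a=1, b=0, c=0, d=1, f=1} (e) contributes 2 new; branch {a=1, b=1, c=0, d=1, f=0} (e) contributes 2 new; branch {a=0, c=0, d=1, f=1} (e, b) contributes 4 new. Total: 8.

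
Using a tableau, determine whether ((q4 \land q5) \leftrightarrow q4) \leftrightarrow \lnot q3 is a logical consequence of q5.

No

Initial set: {q5; \lnot (((q4 \land q5) \leftrightarrow q4) \leftrightarrow \lnot q3)}.
\lnot (((q4 \land q5) \leftrightarrow q4) \leftrightarrow \lnot q3): β-rule — branch into ((q4 \land q5) \leftrightarrow q4), \lnot \lnot q3  //  \lnot ((q4 \land q5) \leftrightarrow q4), \lnot q3.
  branch 1 (add ((q4 \land q5) \leftrightarrow q4), \lnot \lnot q3):
    ((q4 \land q5) \leftrightarrow q4): β-rule — branch into (q4 \land q5), q4  //  \lnot (q4 \land q5), \lnot q4.
      branch 1.1 (add (q4 \land q5), q4):
        (q4 \land q5): α-rule — add q4, q5.
        ○ open, literals {q3=1, q4=1, q5=1}.
      branch 1.2 (add \lnot (q4 \land q5), \lnot q4):
        \lnot (q4 \land q5): β-rule — branch into \lnot q4  //  \lnot q5.
          branch 1.2.1 (add \lnot q4):
            ○ open, literals {q3=1, q4=0, q5=1}.
          branch 1.2.2 (add \lnot q5):
            × closes — contains both q5 and \lnot q5.
  branch 2 (add \lnot ((q4 \land q5) \leftrightarrow q4), \lnot q3):
    \lnot ((q4 \land q5) \leftrightarrow q4): β-rule — branch into (q4 \land q5), \lnot q4  //  \lnot (q4 \land q5), q4.
      branch 2.1 (add (q4 \land q5), \lnot q4):
        (q4 \land q5): α-rule — add q4, q5.
        × closes — contains both q4 and \lnot q4.
      branch 2.2 (add \lnot (q4 \land q5), q4):
        \lnot (q4 \land q5): β-rule — branch into \lnot q4  //  \lnot q5.
          branch 2.2.1 (add \lnot q4):
            × closes — contains both q4 and \lnot q4.
          branch 2.2.2 (add \lnot q5):
            × closes — contains both q5 and \lnot q5.
4 branches closed, 2 open.
An open branch gives a countermodel: q3=1, q4=1, q5=1 (unmentioned atoms arbitrary); the premises hold there but the conclusion fails.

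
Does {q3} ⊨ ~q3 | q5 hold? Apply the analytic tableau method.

Initial set: {q3; ~(~q3 | q5)}.
~(~q3 | q5): α-rule — add ~~q3, ~q5.
○ open, literals {q3=T, q5=F}.
0 branches closed, 1 open.
An open branch gives a countermodel: q3=T, q5=F (unmentioned atoms arbitrary); the premises hold there but the conclusion fails.

No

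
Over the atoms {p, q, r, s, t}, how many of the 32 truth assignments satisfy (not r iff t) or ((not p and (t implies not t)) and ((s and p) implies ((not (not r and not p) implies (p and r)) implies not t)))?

20

Initial set: {T ((not r iff t) or ((not p and (t implies not t)) and ((s and p) implies ((not (not r and not p) implies (p and r)) implies not t))))}.
T ((not r iff t) or ((not p and (t implies not t)) and ((s and p) implies ((not (not r and not p) implies (p and r)) implies not t)))): β-rule — branch into T (not r iff t)  //  T ((not p and (t implies not t)) and ((s and p) implies ((not (not r and not p) implies (p and r)) implies not t))).
  branch 1 (add T (not r iff t)):
    T (not r iff t): β-rule — branch into T not r, T t  //  F not r, F t.
      branch 1.1 (add T not r, T t):
        ○ open, literals {r=0, t=1}.
      branch 1.2 (add F not r, F t):
        ○ open, literals {r=1, t=0}.
  branch 2 (add T ((not p and (t implies not t)) and ((s and p) implies ((not (not r and not p) implies (p and r)) implies not t)))):
    T ((not p and (t implies not t)) and ((s and p) implies ((not (not r and not p) implies (p and r)) implies not t))): α-rule — add T (not p and (t implies not t)), T ((s and p) implies ((not (not r and not p) implies (p and r)) implies not t)).
    T (not p and (t implies not t)): α-rule — add T not p, T (t implies not t).
    T ((s and p) implies ((not (not r and not p) implies (p and r)) implies not t)): β-rule — branch into F (s and p)  //  T ((not (not r and not p) implies (p and r)) implies not t).
      branch 2.1 (add F (s and p)):
        T (t implies not t): β-rule — branch into F t  //  T not t.
          branch 2.1.1 (add F t):
            F (s and p): β-rule — branch into F s  //  F p.
              branch 2.1.1.1 (add F s):
                ○ open, literals {p=0, s=0, t=0}.
              branch 2.1.1.2 (add F p):
                ○ open, literals {p=0, t=0}.
          branch 2.1.2 (add T not t):
            F (s and p): β-rule — branch into F s  //  F p.
              branch 2.1.2.1 (add F s):
                ○ open, literals {p=0, s=0, t=0}.
              branch 2.1.2.2 (add F p):
                ○ open, literals {p=0, t=0}.
      branch 2.2 (add T ((not (not r and not p) implies (p and r)) implies not t)):
        T (t implies not t): β-rule — branch into F t  //  T not t.
          branch 2.2.1 (add F t):
            T ((not (not r and not p) implies (p and r)) implies not t): β-rule — branch into F (not (not r and not p) implies (p and r))  //  T not t.
              branch 2.2.1.1 (add F (not (not r and not p) implies (p and r))):
                F (not (not r and not p) implies (p and r)): α-rule — add T not (not r and not p), F (p and r).
                T not (not r and not p): β-rule — branch into F not r  //  F not p.
                  branch 2.2.1.1.1 (add F not r):
                    F (p and r): β-rule — branch into F p  //  F r.
                      branch 2.2.1.1.1.1 (add F p):
                        ○ open, literals {p=0, r=1, t=0}.
                      branch 2.2.1.1.1.2 (add F r):
                        × closes — contains both r and not r.
                  branch 2.2.1.1.2 (add F not p):
                    × closes — contains both p and not p.
              branch 2.2.1.2 (add T not t):
                ○ open, literals {p=0, t=0}.
          branch 2.2.2 (add T not t):
            T ((not (not r and not p) implies (p and r)) implies not t): β-rule — branch into F (not (not r and not p) implies (p and r))  //  T not t.
              branch 2.2.2.1 (add F (not (not r and not p) implies (p and r))):
                F (not (not r and not p) implies (p and r)): α-rule — add T not (not r and not p), F (p and r).
                T not (not r and not p): β-rule — branch into F not r  //  F not p.
                  branch 2.2.2.1.1 (add F not r):
                    F (p and r): β-rule — branch into F p  //  F r.
                      branch 2.2.2.1.1.1 (add F p):
                        ○ open, literals {p=0, r=1, t=0}.
                      branch 2.2.2.1.1.2 (add F r):
                        × closes — contains both r and not r.
                  branch 2.2.2.1.2 (add F not p):
                    × closes — contains both p and not p.
              branch 2.2.2.2 (add T not t):
                ○ open, literals {p=0, t=0}.
4 branches closed, 10 open.
Each open branch fixes some atoms; the unmentioned ones are free. Counting distinct full assignments: branch {r=0, t=1} (p, q, s) contributes 8 new; branch {r=1, t=0} (p, q, s) contributes 8 new; branch {p=0, s=0, t=0} (q, r) contributes 2 new; branch {p=0, t=0} (q, r, s) contributes 2 new; branch {p=0, s=0, t=0} (q, r) contributes 0 new; branch {p=0, t=0} (q, r, s) contributes 0 new; branch {p=0, r=1, t=0} (q, s) contributes 0 new; branch {p=0, t=0} (q, r, s) contributes 0 new; branch {p=0, r=1, t=0} (q, s) contributes 0 new; branch {p=0, t=0} (q, r, s) contributes 0 new. Total: 20.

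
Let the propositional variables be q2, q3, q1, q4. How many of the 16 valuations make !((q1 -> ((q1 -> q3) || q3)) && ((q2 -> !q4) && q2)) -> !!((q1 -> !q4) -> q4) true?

Initial set: {(!((q1 -> ((q1 -> q3) || q3)) && ((q2 -> !q4) && q2)) -> !!((q1 -> !q4) -> q4))}.
(!((q1 -> ((q1 -> q3) || q3)) && ((q2 -> !q4) && q2)) -> !!((q1 -> !q4) -> q4)): β-rule — branch into !!((q1 -> ((q1 -> q3) || q3)) && ((q2 -> !q4) && q2))  //  !!((q1 -> !q4) -> q4).
  branch 1 (add !!((q1 -> ((q1 -> q3) || q3)) && ((q2 -> !q4) && q2))):
    !!((q1 -> ((q1 -> q3) || q3)) && ((q2 -> !q4) && q2)): α-rule — add (q1 -> ((q1 -> q3) || q3)), ((q2 -> !q4) && q2).
    ((q2 -> !q4) && q2): α-rule — add (q2 -> !q4), q2.
    (q1 -> ((q1 -> q3) || q3)): β-rule — branch into !q1  //  ((q1 -> q3) || q3).
      branch 1.1 (add !q1):
        (q2 -> !q4): β-rule — branch into !q2  //  !q4.
          branch 1.1.1 (add !q2):
            × closes — contains both q2 and !q2.
          branch 1.1.2 (add !q4):
            ○ open, literals {q1=F, q2=T, q4=F}.
      branch 1.2 (add ((q1 -> q3) || q3)):
        (q2 -> !q4): β-rule — branch into !q2  //  !q4.
          branch 1.2.1 (add !q2):
            × closes — contains both q2 and !q2.
          branch 1.2.2 (add !q4):
            ((q1 -> q3) || q3): β-rule — branch into (q1 -> q3)  //  q3.
              branch 1.2.2.1 (add (q1 -> q3)):
                (q1 -> q3): β-rule — branch into !q1  //  q3.
                  branch 1.2.2.1.1 (add !q1):
                    ○ open, literals {q1=F, q2=T, q4=F}.
                  branch 1.2.2.1.2 (add q3):
                    ○ open, literals {q2=T, q3=T, q4=F}.
              branch 1.2.2.2 (add q3):
                ○ open, literals {q2=T, q3=T, q4=F}.
  branch 2 (add !!((q1 -> !q4) -> q4)):
    !!((q1 -> !q4) -> q4): drop double negation, giving ((q1 -> !q4) -> q4).
    ((q1 -> !q4) -> q4): β-rule — branch into !(q1 -> !q4)  //  q4.
      branch 2.1 (add !(q1 -> !q4)):
        !(q1 -> !q4): α-rule — add q1, !!q4.
        ○ open, literals {q1=T, q4=T}.
      branch 2.2 (add q4):
        ○ open, literals {q4=T}.
2 branches closed, 6 open.
Each open branch fixes some atoms; the unmentioned ones are free. Counting distinct full assignments: branch {q1=F, q2=T, q4=F} (q3) contributes 2 new; branch {q1=F, q2=T, q4=F} (q3) contributes 0 new; branch {q2=T, q3=T, q4=F} (q1) contributes 1 new; branch {q2=T, q3=T, q4=F} (q1) contributes 0 new; branch {q1=T, q4=T} (q2, q3) contributes 4 new; branch {q4=T} (q2, q3, q1) contributes 4 new. Total: 11.

11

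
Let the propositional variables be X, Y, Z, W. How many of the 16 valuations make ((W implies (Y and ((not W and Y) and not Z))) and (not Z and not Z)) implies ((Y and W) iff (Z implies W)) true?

12

Initial set: {(((W implies (Y and ((not W and Y) and not Z))) and (not Z and not Z)) implies ((Y and W) iff (Z implies W)))}.
(((W implies (Y and ((not W and Y) and not Z))) and (not Z and not Z)) implies ((Y and W) iff (Z implies W))): β-rule — branch into not ((W implies (Y and ((not W and Y) and not Z))) and (not Z and not Z))  //  ((Y and W) iff (Z implies W)).
  branch 1 (add not ((W implies (Y and ((not W and Y) and not Z))) and (not Z and not Z))):
    not ((W implies (Y and ((not W and Y) and not Z))) and (not Z and not Z)): β-rule — branch into not (W implies (Y and ((not W and Y) and not Z)))  //  not (not Z and not Z).
      branch 1.1 (add not (W implies (Y and ((not W and Y) and not Z)))):
        not (W implies (Y and ((not W and Y) and not Z))): α-rule — add W, not (Y and ((not W and Y) and not Z)).
        not (Y and ((not W and Y) and not Z)): β-rule — branch into not Y  //  not ((not W and Y) and not Z).
          branch 1.1.1 (add not Y):
            ○ open, literals {W=T, Y=F}.
          branch 1.1.2 (add not ((not W and Y) and not Z)):
            not ((not W and Y) and not Z): β-rule — branch into not (not W and Y)  //  not not Z.
              branch 1.1.2.1 (add not (not W and Y)):
                not (not W and Y): β-rule — branch into not not W  //  not Y.
                  branch 1.1.2.1.1 (add not not W):
                    ○ open, literals {W=T}.
                  branch 1.1.2.1.2 (add not Y):
                    ○ open, literals {W=T, Y=F}.
              branch 1.1.2.2 (add not not Z):
                ○ open, literals {W=T, Z=T}.
      branch 1.2 (add not (not Z and not Z)):
        not (not Z and not Z): β-rule — branch into not not Z  //  not not Z.
          branch 1.2.1 (add not not Z):
            ○ open, literals {Z=T}.
          branch 1.2.2 (add not not Z):
            ○ open, literals {Z=T}.
  branch 2 (add ((Y and W) iff (Z implies W))):
    ((Y and W) iff (Z implies W)): β-rule — branch into (Y and W), (Z implies W)  //  not (Y and W), not (Z implies W).
      branch 2.1 (add (Y and W), (Z implies W)):
        (Y and W): α-rule — add Y, W.
        (Z implies W): β-rule — branch into not Z  //  W.
          branch 2.1.1 (add not Z):
            ○ open, literals {W=T, Y=T, Z=F}.
          branch 2.1.2 (add W):
            ○ open, literals {W=T, Y=T}.
      branch 2.2 (add not (Y and W), not (Z implies W)):
        not (Z implies W): α-rule — add Z, not W.
        not (Y and W): β-rule — branch into not Y  //  not W.
          branch 2.2.1 (add not Y):
            ○ open, literals {W=F, Y=F, Z=T}.
          branch 2.2.2 (add not W):
            ○ open, literals {W=F, Z=T}.
0 branches closed, 10 open.
Each open branch fixes some atoms; the unmentioned ones are free. Counting distinct full assignments: branch {W=T, Y=F} (X, Z) contributes 4 new; branch {W=T} (X, Y, Z) contributes 4 new; branch {W=T, Y=F} (X, Z) contributes 0 new; branch {W=T, Z=T} (X, Y) contributes 0 new; branch {Z=T} (X, Y, W) contributes 4 new; branch {Z=T} (X, Y, W) contributes 0 new; branch {W=T, Y=T, Z=F} (X) contributes 0 new; branch {W=T, Y=T} (X, Z) contributes 0 new; branch {W=F, Y=F, Z=T} (X) contributes 0 new; branch {W=F, Z=T} (X, Y) contributes 0 new. Total: 12.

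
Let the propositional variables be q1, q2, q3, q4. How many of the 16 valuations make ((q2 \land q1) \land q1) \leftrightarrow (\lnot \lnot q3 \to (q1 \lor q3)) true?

4

Initial set: {(((q2 \land q1) \land q1) \leftrightarrow (\lnot \lnot q3 \to (q1 \lor q3)))}.
(((q2 \land q1) \land q1) \leftrightarrow (\lnot \lnot q3 \to (q1 \lor q3))): β-rule — branch into ((q2 \land q1) \land q1), (\lnot \lnot q3 \to (q1 \lor q3))  //  \lnot ((q2 \land q1) \land q1), \lnot (\lnot \lnot q3 \to (q1 \lor q3)).
  branch 1 (add ((q2 \land q1) \land q1), (\lnot \lnot q3 \to (q1 \lor q3))):
    ((q2 \land q1) \land q1): α-rule — add (q2 \land q1), q1.
    (q2 \land q1): α-rule — add q2, q1.
    (\lnot \lnot q3 \to (q1 \lor q3)): β-rule — branch into \lnot \lnot \lnot q3  //  (q1 \lor q3).
      branch 1.1 (add \lnot \lnot \lnot q3):
        \lnot \lnot \lnot q3: drop double negation, giving \lnot q3.
        ○ open, literals {q1=true, q2=true, q3=false}.
      branch 1.2 (add (q1 \lor q3)):
        (q1 \lor q3): β-rule — branch into q1  //  q3.
          branch 1.2.1 (add q1):
            ○ open, literals {q1=true, q2=true}.
          branch 1.2.2 (add q3):
            ○ open, literals {q1=true, q2=true, q3=true}.
  branch 2 (add \lnot ((q2 \land q1) \land q1), \lnot (\lnot \lnot q3 \to (q1 \lor q3))):
    \lnot (\lnot \lnot q3 \to (q1 \lor q3)): α-rule — add \lnot \lnot q3, \lnot (q1 \lor q3).
    \lnot \lnot q3: drop double negation, giving q3.
    \lnot (q1 \lor q3): α-rule — add \lnot q1, \lnot q3.
    × closes — contains both q3 and \lnot q3.
1 branch closed, 3 open.
Each open branch fixes some atoms; the unmentioned ones are free. Counting distinct full assignments: branch {q1=true, q2=true, q3=false} (q4) contributes 2 new; branch {q1=true, q2=true} (q3, q4) contributes 2 new; branch {q1=true, q2=true, q3=true} (q4) contributes 0 new. Total: 4.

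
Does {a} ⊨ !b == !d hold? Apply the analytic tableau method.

Initial set: {a; !(!b == !d)}.
!(!b == !d): β-rule — branch into !b, !!d  //  !!b, !d.
  branch 1 (add !b, !!d):
    ○ open, literals {a=T, b=F, d=T}.
  branch 2 (add !!b, !d):
    ○ open, literals {a=T, b=T, d=F}.
0 branches closed, 2 open.
An open branch gives a countermodel: a=T, b=F, d=T (unmentioned atoms arbitrary); the premises hold there but the conclusion fails.

No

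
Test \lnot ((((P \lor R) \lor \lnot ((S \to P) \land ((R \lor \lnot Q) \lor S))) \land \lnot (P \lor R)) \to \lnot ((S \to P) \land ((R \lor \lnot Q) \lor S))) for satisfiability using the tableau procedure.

Initial set: {T \lnot ((((P \lor R) \lor \lnot ((S \to P) \land ((R \lor \lnot Q) \lor S))) \land \lnot (P \lor R)) \to \lnot ((S \to P) \land ((R \lor \lnot Q) \lor S)))}.
T \lnot ((((P \lor R) \lor \lnot ((S \to P) \land ((R \lor \lnot Q) \lor S))) \land \lnot (P \lor R)) \to \lnot ((S \to P) \land ((R \lor \lnot Q) \lor S))): α-rule — add T (((P \lor R) \lor \lnot ((S \to P) \land ((R \lor \lnot Q) \lor S))) \land \lnot (P \lor R)), F \lnot ((S \to P) \land ((R \lor \lnot Q) \lor S)).
T (((P \lor R) \lor \lnot ((S \to P) \land ((R \lor \lnot Q) \lor S))) \land \lnot (P \lor R)): α-rule — add T ((P \lor R) \lor \lnot ((S \to P) \land ((R \lor \lnot Q) \lor S))), T \lnot (P \lor R).
F \lnot ((S \to P) \land ((R \lor \lnot Q) \lor S)): α-rule — add T (S \to P), T ((R \lor \lnot Q) \lor S).
T \lnot (P \lor R): α-rule — add F P, F R.
T ((P \lor R) \lor \lnot ((S \to P) \land ((R \lor \lnot Q) \lor S))): β-rule — branch into T (P \lor R)  //  T \lnot ((S \to P) \land ((R \lor \lnot Q) \lor S)).
  branch 1 (add T (P \lor R)):
    T (S \to P): β-rule — branch into F S  //  T P.
      branch 1.1 (add F S):
        T ((R \lor \lnot Q) \lor S): β-rule — branch into T (R \lor \lnot Q)  //  T S.
          branch 1.1.1 (add T (R \lor \lnot Q)):
            T (P \lor R): β-rule — branch into T P  //  T R.
              branch 1.1.1.1 (add T P):
                × closes — contains both P and \lnot P.
              branch 1.1.1.2 (add T R):
                × closes — contains both R and \lnot R.
          branch 1.1.2 (add T S):
            × closes — contains both S and \lnot S.
      branch 1.2 (add T P):
        × closes — contains both P and \lnot P.
  branch 2 (add T \lnot ((S \to P) \land ((R \lor \lnot Q) \lor S))):
    T (S \to P): β-rule — branch into F S  //  T P.
      branch 2.1 (add F S):
        T ((R \lor \lnot Q) \lor S): β-rule — branch into T (R \lor \lnot Q)  //  T S.
          branch 2.1.1 (add T (R \lor \lnot Q)):
            T \lnot ((S \to P) \land ((R \lor \lnot Q) \lor S)): β-rule — branch into F (S \to P)  //  F ((R \lor \lnot Q) \lor S).
              branch 2.1.1.1 (add F (S \to P)):
                F (S \to P): α-rule — add T S, F P.
                × closes — contains both S and \lnot S.
              branch 2.1.1.2 (add F ((R \lor \lnot Q) \lor S)):
                F ((R \lor \lnot Q) \lor S): α-rule — add F (R \lor \lnot Q), F S.
                F (R \lor \lnot Q): α-rule — add F R, F \lnot Q.
                T (R \lor \lnot Q): β-rule — branch into T R  //  T \lnot Q.
                  branch 2.1.1.2.1 (add T R):
                    × closes — contains both R and \lnot R.
                  branch 2.1.1.2.2 (add T \lnot Q):
                    × closes — contains both Q and \lnot Q.
          branch 2.1.2 (add T S):
            × closes — contains both S and \lnot S.
      branch 2.2 (add T P):
        × closes — contains both P and \lnot P.
All 9 branches close.
Every branch closed; the formula is unsatisfiable.

Unsatisfiable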